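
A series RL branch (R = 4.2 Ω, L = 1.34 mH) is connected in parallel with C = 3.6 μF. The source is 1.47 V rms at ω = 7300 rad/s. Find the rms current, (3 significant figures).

104 mA

X_L = ωL = 9.78 Ω
X_C = 1/(ωC) = 38.1 Ω
Branch 1 (R+jX_L): Z₁ = 4.20 + j9.78 Ω, |Z₁| = 10.6 Ω
Branch 2 (−jX_C): Z₂ = −j38.1 Ω
Parallel: Z = Z₁Z₂/(Z₁+Z₂), |Z| = 14.2 Ω, ∠Z = 58.3°
I = V/|Z| = 1.47/14.2 = 104 mA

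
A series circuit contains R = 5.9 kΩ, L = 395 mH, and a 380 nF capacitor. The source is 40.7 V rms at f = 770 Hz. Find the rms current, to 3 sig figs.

ω = 2πf = 4838 rad/s
X_L = ωL = 1910 Ω
X_C = 1/(ωC) = 544 Ω
Net reactance X = X_L − X_C = 1370 Ω
Z = 5900 + j1370 Ω
|Z| = √(5900² + 1370²) = 6060 Ω
I = V/|Z| = 40.7/6060 = 6.72 mA

6.72 mA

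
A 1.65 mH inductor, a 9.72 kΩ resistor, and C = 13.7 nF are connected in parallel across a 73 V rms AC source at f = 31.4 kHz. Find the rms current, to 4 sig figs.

ω = 2πf = 197300 rad/s
X_L = ωL = 325.5 Ω
X_C = 1/(ωC) = 370.0 Ω
Parallel: admittances add. Y = 1/R + 1/(jωL) + jωC
Y = (0.0001029 − j0.0003690) S
|Y| = 0.0003831 S → |Z| = 1/|Y| = 2610 Ω, ∠Z = −∠Y = 74.42°
I = V/|Z| = 73/2610 = 27.96 mA

27.96 mA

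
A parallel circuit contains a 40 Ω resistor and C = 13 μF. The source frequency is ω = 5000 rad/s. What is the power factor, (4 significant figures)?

X_C = 1/(ωC) = 15.38 Ω
Parallel: admittances add. Y = 1/R + jωC
Y = (0.02500 + j0.06500) S
|Y| = 0.06964 S → |Z| = 1/|Y| = 14.36 Ω, ∠Z = −∠Y = -68.96°
cos φ = cos(-68.96°) = 0.3590

0.3590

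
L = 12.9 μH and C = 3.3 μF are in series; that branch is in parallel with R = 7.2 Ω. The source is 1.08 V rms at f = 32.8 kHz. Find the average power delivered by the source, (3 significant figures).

162 mW

ω = 2πf = 206100 rad/s
X_L = ωL = 2.66 Ω
X_C = 1/(ωC) = 1.47 Ω
Branch 1: Z₁ = R = 7.20 Ω
Branch 2 (series LC): Z₂ = j(X_L − X_C) = j1.19 Ω
Parallel: Z = Z₁Z₂/(Z₁+Z₂), |Z| = 1.17 Ω, ∠Z = 80.6°
I = V/|Z| = 921 mA
P = VI cos φ = 1.08 × 0.921 × cos(80.6°) = 162 mW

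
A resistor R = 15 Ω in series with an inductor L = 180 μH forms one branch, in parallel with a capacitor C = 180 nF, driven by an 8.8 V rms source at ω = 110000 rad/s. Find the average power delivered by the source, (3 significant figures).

X_L = ωL = 19.8 Ω
X_C = 1/(ωC) = 50.5 Ω
Branch 1 (R+jX_L): Z₁ = 15.0 + j19.8 Ω, |Z₁| = 24.8 Ω
Branch 2 (−jX_C): Z₂ = −j50.5 Ω
Parallel: Z = Z₁Z₂/(Z₁+Z₂), |Z| = 36.7 Ω, ∠Z = 26.8°
I = V/|Z| = 240 mA
P = VI cos φ = 8.8 × 0.240 × cos(26.8°) = 1.88 W

1.88 W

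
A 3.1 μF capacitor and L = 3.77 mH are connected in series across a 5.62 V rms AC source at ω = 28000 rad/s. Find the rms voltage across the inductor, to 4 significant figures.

X_L = ωL = 105.6 Ω
X_C = 1/(ωC) = 11.52 Ω
Net reactance X = X_L − X_C = 94.04 Ω
Z = j94.04 Ω
|Z| = √(0² + 94.04²) = 94.04 Ω
I = V/|Z| = 59.76 mA
V_L = I·|Z_L| = 0.05976 × 105.6 = 6.309 V

6.309 V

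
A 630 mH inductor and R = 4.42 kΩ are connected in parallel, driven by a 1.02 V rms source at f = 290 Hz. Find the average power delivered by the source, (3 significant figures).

ω = 2πf = 1822 rad/s
X_L = ωL = 1150 Ω
Parallel: admittances add. Y = 1/R + 1/(jωL)
Y = (0.000226 − j0.000871) S
|Y| = 0.000900 S → |Z| = 1/|Y| = 1110 Ω, ∠Z = −∠Y = 75.4°
I = V/|Z| = 918 μA
P = VI cos φ = 1.02 × 0.000918 × cos(75.4°) = 235 μW

235 μW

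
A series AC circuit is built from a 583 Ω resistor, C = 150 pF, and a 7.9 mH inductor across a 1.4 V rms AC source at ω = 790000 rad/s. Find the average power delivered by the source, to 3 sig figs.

X_L = ωL = 6240 Ω
X_C = 1/(ωC) = 8440 Ω
Net reactance X = X_L − X_C = -2200 Ω
Z = 583 − j2200 Ω
|Z| = √(583² + 2200²) = 2270 Ω
∠Z = arctan(-2200/583) = -75.1°
I = V/|Z| = 616 μA
P = VI cos φ = 1.4 × 0.000616 × cos(-75.1°) = 221 μW

221 μW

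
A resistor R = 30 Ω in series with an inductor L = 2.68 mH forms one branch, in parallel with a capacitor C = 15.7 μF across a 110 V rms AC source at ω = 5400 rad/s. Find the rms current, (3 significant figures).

8.43 A

X_L = ωL = 14.5 Ω
X_C = 1/(ωC) = 11.8 Ω
Branch 1 (R+jX_L): Z₁ = 30.0 + j14.5 Ω, |Z₁| = 33.3 Ω
Branch 2 (−jX_C): Z₂ = −j11.8 Ω
Parallel: Z = Z₁Z₂/(Z₁+Z₂), |Z| = 13.0 Ω, ∠Z = -69.3°
I = V/|Z| = 110/13.0 = 8.43 A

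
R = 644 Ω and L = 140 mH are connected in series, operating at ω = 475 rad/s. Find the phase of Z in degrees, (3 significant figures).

X_L = ωL = 66.5 Ω
Z = 644 + j66.5 Ω
|Z| = √(644² + 66.5²) = 647 Ω
∠Z = arctan(66.5/644) = 5.90°

5.90°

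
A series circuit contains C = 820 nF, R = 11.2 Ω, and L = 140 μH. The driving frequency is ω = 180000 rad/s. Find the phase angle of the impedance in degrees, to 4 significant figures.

58.71°

X_L = ωL = 25.20 Ω
X_C = 1/(ωC) = 6.775 Ω
Net reactance X = X_L − X_C = 18.42 Ω
Z = 11.20 + j18.42 Ω
|Z| = √(11.20² + 18.42²) = 21.56 Ω
∠Z = arctan(18.42/11.20) = 58.71°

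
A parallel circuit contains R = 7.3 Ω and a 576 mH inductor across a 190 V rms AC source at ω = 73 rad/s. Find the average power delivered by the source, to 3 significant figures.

X_L = ωL = 42.0 Ω
Parallel: admittances add. Y = 1/R + 1/(jωL)
Y = (0.137 − j0.0238) S
|Y| = 0.139 S → |Z| = 1/|Y| = 7.19 Ω, ∠Z = −∠Y = 9.85°
I = V/|Z| = 26.4 A
P = VI cos φ = 190 × 26.4 × cos(9.85°) = 4.95 kW

4.95 kW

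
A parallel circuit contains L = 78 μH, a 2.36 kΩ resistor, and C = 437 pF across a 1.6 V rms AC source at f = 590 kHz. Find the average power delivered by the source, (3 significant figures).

ω = 2πf = 3.707e+06 rad/s
X_L = ωL = 289 Ω
X_C = 1/(ωC) = 617 Ω
Parallel: admittances add. Y = 1/R + 1/(jωL) + jωC
Y = (0.000424 − j0.00184) S
|Y| = 0.00189 S → |Z| = 1/|Y| = 530 Ω, ∠Z = −∠Y = 77.0°
I = V/|Z| = 3.02 mA
P = VI cos φ = 1.6 × 0.00302 × cos(77.0°) = 1.08 mW

1.08 mW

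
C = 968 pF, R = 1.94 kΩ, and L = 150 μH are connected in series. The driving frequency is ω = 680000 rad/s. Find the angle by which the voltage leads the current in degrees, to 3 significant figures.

X_L = ωL = 102 Ω
X_C = 1/(ωC) = 1520 Ω
Net reactance X = X_L − X_C = -1420 Ω
Z = 1940 − j1420 Ω
|Z| = √(1940² + 1420²) = 2400 Ω
∠Z = arctan(-1420/1940) = -36.1°

-36.1°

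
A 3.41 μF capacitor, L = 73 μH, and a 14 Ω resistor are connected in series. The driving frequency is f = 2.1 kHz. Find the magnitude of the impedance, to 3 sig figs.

25.5 Ω

ω = 2πf = 13190 rad/s
X_L = ωL = 0.963 Ω
X_C = 1/(ωC) = 22.2 Ω
Net reactance X = X_L − X_C = -21.3 Ω
Z = 14.0 − j21.3 Ω
|Z| = √(14.0² + 21.3²) = 25.5 Ω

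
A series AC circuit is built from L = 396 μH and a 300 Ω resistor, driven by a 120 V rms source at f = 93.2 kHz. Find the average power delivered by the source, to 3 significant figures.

ω = 2πf = 585600 rad/s
X_L = ωL = 232 Ω
Z = 300 + j232 Ω
|Z| = √(300² + 232²) = 379 Ω
∠Z = arctan(232/300) = 37.7°
I = V/|Z| = 316 mA
P = VI cos φ = 120 × 0.316 × cos(37.7°) = 30.0 W

30.0 W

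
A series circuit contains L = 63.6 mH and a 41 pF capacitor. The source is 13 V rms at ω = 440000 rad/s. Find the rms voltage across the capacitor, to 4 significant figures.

X_L = ωL = 27980 Ω
X_C = 1/(ωC) = 55430 Ω
Net reactance X = X_L − X_C = -27450 Ω
Z = − j27450 Ω
|Z| = √(0² + 27450²) = 27450 Ω
I = V/|Z| = 473.6 μA
V_C = I·|Z_C| = 0.0004736 × 55430 = 26.25 V

26.25 V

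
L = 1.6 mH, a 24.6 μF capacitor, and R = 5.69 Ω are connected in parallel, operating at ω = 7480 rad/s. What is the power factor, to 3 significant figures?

X_L = ωL = 12.0 Ω
X_C = 1/(ωC) = 5.43 Ω
Parallel: admittances add. Y = 1/R + 1/(jωL) + jωC
Y = (0.176 + j0.100) S
|Y| = 0.202 S → |Z| = 1/|Y| = 4.94 Ω, ∠Z = −∠Y = -29.8°
cos φ = cos(-29.8°) = 0.868

0.868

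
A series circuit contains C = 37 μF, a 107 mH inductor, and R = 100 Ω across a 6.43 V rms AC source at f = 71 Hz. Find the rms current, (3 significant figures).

63.8 mA

ω = 2πf = 446.1 rad/s
X_L = ωL = 47.7 Ω
X_C = 1/(ωC) = 60.6 Ω
Net reactance X = X_L − X_C = -12.9 Ω
Z = 100 − j12.9 Ω
|Z| = √(100² + 12.9²) = 101 Ω
I = V/|Z| = 6.43/101 = 63.8 mA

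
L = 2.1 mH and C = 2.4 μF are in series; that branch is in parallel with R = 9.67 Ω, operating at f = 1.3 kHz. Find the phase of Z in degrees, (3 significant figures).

ω = 2πf = 8168 rad/s
X_L = ωL = 17.2 Ω
X_C = 1/(ωC) = 51.0 Ω
Branch 1: Z₁ = R = 9.67 Ω
Branch 2 (series LC): Z₂ = j(X_L − X_C) = −j33.9 Ω
Parallel: Z = Z₁Z₂/(Z₁+Z₂), |Z| = 9.30 Ω, ∠Z = -15.9°

-15.9°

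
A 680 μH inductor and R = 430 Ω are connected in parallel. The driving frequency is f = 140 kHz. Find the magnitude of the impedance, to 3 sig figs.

349 Ω

ω = 2πf = 879600 rad/s
X_L = ωL = 598 Ω
Parallel: admittances add. Y = 1/R + 1/(jωL)
Y = (0.00233 − j0.00167) S
|Y| = 0.00286 S → |Z| = 1/|Y| = 349 Ω, ∠Z = −∠Y = 35.7°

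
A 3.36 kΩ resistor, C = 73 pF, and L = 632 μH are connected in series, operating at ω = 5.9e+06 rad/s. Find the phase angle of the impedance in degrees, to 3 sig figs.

X_L = ωL = 3730 Ω
X_C = 1/(ωC) = 2320 Ω
Net reactance X = X_L − X_C = 1410 Ω
Z = 3360 + j1410 Ω
|Z| = √(3360² + 1410²) = 3640 Ω
∠Z = arctan(1410/3360) = 22.7°

22.7°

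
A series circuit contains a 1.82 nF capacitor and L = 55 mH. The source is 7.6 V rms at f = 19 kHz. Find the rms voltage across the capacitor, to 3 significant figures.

ω = 2πf = 119400 rad/s
X_L = ωL = 6570 Ω
X_C = 1/(ωC) = 4600 Ω
Net reactance X = X_L − X_C = 1960 Ω
Z = j1960 Ω
|Z| = √(0² + 1960²) = 1960 Ω
I = V/|Z| = 3.87 mA
V_C = I·|Z_C| = 0.00387 × 4600 = 17.8 V

17.8 V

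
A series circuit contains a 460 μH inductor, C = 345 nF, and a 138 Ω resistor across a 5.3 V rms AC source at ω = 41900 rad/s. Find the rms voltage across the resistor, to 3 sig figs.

X_L = ωL = 19.3 Ω
X_C = 1/(ωC) = 69.2 Ω
Net reactance X = X_L − X_C = -49.9 Ω
Z = 138 − j49.9 Ω
|Z| = √(138² + 49.9²) = 147 Ω
I = V/|Z| = 36.1 mA
V_R = I·|Z_R| = 0.0361 × 138 = 4.98 V

4.98 V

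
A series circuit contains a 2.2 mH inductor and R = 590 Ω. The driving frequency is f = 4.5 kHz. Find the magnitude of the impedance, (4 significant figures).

ω = 2πf = 28270 rad/s
X_L = ωL = 62.20 Ω
Z = 590.0 + j62.20 Ω
|Z| = √(590.0² + 62.20²) = 593.3 Ω

593.3 Ω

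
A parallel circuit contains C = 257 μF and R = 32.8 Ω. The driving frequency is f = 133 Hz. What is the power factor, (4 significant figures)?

0.1405

ω = 2πf = 835.7 rad/s
X_C = 1/(ωC) = 4.656 Ω
Parallel: admittances add. Y = 1/R + jωC
Y = (0.03049 + j0.2148) S
|Y| = 0.2169 S → |Z| = 1/|Y| = 4.610 Ω, ∠Z = −∠Y = -81.92°
cos φ = cos(-81.92°) = 0.1405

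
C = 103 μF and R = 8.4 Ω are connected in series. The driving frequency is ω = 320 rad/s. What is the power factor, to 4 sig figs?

0.2668

X_C = 1/(ωC) = 30.34 Ω
Z = 8.400 − j30.34 Ω
|Z| = √(8.400² + 30.34²) = 31.48 Ω
∠Z = arctan(-30.34/8.400) = -74.52°
cos φ = cos(-74.52°) = 0.2668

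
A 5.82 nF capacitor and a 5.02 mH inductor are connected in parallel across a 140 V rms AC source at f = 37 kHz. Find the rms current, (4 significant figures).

ω = 2πf = 232500 rad/s
X_L = ωL = 1167 Ω
X_C = 1/(ωC) = 739.1 Ω
Parallel: admittances add. Y = 1/(jωL) + jωC
Y = (0 + j0.0004962) S
|Y| = 0.0004962 S → |Z| = 1/|Y| = 2016 Ω, ∠Z = −∠Y = -90.00°
I = V/|Z| = 140/2016 = 69.46 mA

69.46 mA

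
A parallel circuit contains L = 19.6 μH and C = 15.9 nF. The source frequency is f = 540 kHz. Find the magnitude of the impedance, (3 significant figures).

25.7 Ω

ω = 2πf = 3.393e+06 rad/s
X_L = ωL = 66.5 Ω
X_C = 1/(ωC) = 18.5 Ω
Parallel: admittances add. Y = 1/(jωL) + jωC
Y = (0 + j0.0389) S
|Y| = 0.0389 S → |Z| = 1/|Y| = 25.7 Ω, ∠Z = −∠Y = -90.0°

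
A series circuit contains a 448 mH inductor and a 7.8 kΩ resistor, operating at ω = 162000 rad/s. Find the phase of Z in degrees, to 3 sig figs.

83.9°

X_L = ωL = 72600 Ω
Z = 7800 + j72600 Ω
|Z| = √(7800² + 72600²) = 73000 Ω
∠Z = arctan(72600/7800) = 83.9°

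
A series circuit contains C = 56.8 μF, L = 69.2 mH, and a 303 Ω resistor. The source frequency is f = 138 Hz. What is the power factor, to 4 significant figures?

0.9915

ω = 2πf = 867.1 rad/s
X_L = ωL = 60.00 Ω
X_C = 1/(ωC) = 20.30 Ω
Net reactance X = X_L − X_C = 39.70 Ω
Z = 303.0 + j39.70 Ω
|Z| = √(303.0² + 39.70²) = 305.6 Ω
∠Z = arctan(39.70/303.0) = 7.464°
cos φ = cos(7.464°) = 0.9915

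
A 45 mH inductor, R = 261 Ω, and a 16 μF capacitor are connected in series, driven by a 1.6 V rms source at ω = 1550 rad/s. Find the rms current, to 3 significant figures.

X_L = ωL = 69.8 Ω
X_C = 1/(ωC) = 40.3 Ω
Net reactance X = X_L − X_C = 29.4 Ω
Z = 261 + j29.4 Ω
|Z| = √(261² + 29.4²) = 263 Ω
I = V/|Z| = 1.6/263 = 6.09 mA

6.09 mA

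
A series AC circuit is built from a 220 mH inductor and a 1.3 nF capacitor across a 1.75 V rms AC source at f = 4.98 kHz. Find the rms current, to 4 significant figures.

98.87 μA

ω = 2πf = 31290 rad/s
X_L = ωL = 6884 Ω
X_C = 1/(ωC) = 24580 Ω
Net reactance X = X_L − X_C = -17700 Ω
Z = − j17700 Ω
|Z| = √(0² + 17700²) = 17700 Ω
I = V/|Z| = 1.75/17700 = 98.87 μA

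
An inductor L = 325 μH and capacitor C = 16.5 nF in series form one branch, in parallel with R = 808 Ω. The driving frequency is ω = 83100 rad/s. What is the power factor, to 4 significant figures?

X_L = ωL = 27.01 Ω
X_C = 1/(ωC) = 729.3 Ω
Branch 1: Z₁ = R = 808.0 Ω
Branch 2 (series LC): Z₂ = j(X_L − X_C) = −j702.3 Ω
Parallel: Z = Z₁Z₂/(Z₁+Z₂), |Z| = 530.1 Ω, ∠Z = -49.00°
cos φ = cos(-49.00°) = 0.6560

0.6560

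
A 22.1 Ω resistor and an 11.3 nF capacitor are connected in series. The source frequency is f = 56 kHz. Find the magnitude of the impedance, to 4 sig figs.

252.5 Ω

ω = 2πf = 351900 rad/s
X_C = 1/(ωC) = 251.5 Ω
Z = 22.10 − j251.5 Ω
|Z| = √(22.10² + 251.5²) = 252.5 Ω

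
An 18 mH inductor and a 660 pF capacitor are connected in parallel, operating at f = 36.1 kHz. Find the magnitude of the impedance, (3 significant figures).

10500 Ω

ω = 2πf = 226800 rad/s
X_L = ωL = 4080 Ω
X_C = 1/(ωC) = 6680 Ω
Parallel: admittances add. Y = 1/(jωL) + jωC
Y = (0 − j9.52e-05) S
|Y| = 9.52e-05 S → |Z| = 1/|Y| = 10500 Ω, ∠Z = −∠Y = 90.0°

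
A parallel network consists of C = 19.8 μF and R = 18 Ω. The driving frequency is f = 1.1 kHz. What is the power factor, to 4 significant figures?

0.3762

ω = 2πf = 6912 rad/s
X_C = 1/(ωC) = 7.307 Ω
Parallel: admittances add. Y = 1/R + jωC
Y = (0.05556 + j0.1368) S
|Y| = 0.1477 S → |Z| = 1/|Y| = 6.771 Ω, ∠Z = −∠Y = -67.90°
cos φ = cos(-67.90°) = 0.3762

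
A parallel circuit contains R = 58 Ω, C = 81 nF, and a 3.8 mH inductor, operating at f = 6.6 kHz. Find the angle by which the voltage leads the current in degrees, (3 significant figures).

9.83°

ω = 2πf = 41470 rad/s
X_L = ωL = 158 Ω
X_C = 1/(ωC) = 298 Ω
Parallel: admittances add. Y = 1/R + 1/(jωL) + jωC
Y = (0.0172 − j0.00299) S
|Y| = 0.0175 S → |Z| = 1/|Y| = 57.1 Ω, ∠Z = −∠Y = 9.83°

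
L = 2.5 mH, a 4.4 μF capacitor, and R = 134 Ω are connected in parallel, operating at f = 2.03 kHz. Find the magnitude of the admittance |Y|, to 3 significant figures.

25.9 mS

ω = 2πf = 12750 rad/s
X_L = ωL = 31.9 Ω
X_C = 1/(ωC) = 17.8 Ω
Parallel: admittances add. Y = 1/R + 1/(jωL) + jωC
Y = (0.00746 + j0.0248) S
|Y| = 0.0259 S → |Z| = 1/|Y| = 38.7 Ω, ∠Z = −∠Y = -73.2°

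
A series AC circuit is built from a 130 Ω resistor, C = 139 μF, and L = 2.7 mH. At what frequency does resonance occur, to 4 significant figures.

259.8 Hz

ω₀ = 1/√(LC) = 1/√(0.0027 × 0.000139) = 1632 rad/s
f₀ = ω₀/(2π) = 259.8 Hz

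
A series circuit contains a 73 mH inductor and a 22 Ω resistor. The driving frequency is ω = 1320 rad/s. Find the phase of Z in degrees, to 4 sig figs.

77.14°

X_L = ωL = 96.36 Ω
Z = 22.00 + j96.36 Ω
|Z| = √(22.00² + 96.36²) = 98.84 Ω
∠Z = arctan(96.36/22.00) = 77.14°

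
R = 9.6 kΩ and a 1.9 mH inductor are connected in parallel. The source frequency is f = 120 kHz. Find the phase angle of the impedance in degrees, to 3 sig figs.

ω = 2πf = 754000 rad/s
X_L = ωL = 1430 Ω
Parallel: admittances add. Y = 1/R + 1/(jωL)
Y = (0.000104 − j0.000698) S
|Y| = 0.000706 S → |Z| = 1/|Y| = 1420 Ω, ∠Z = −∠Y = 81.5°

81.5°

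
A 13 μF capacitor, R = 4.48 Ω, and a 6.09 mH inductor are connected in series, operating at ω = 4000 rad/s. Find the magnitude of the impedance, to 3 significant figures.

6.81 Ω

X_L = ωL = 24.4 Ω
X_C = 1/(ωC) = 19.2 Ω
Net reactance X = X_L − X_C = 5.13 Ω
Z = 4.48 + j5.13 Ω
|Z| = √(4.48² + 5.13²) = 6.81 Ω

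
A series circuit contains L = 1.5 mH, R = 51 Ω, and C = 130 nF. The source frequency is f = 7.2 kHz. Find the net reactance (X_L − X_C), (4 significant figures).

ω = 2πf = 45240 rad/s
X_L = ωL = 67.86 Ω
X_C = 1/(ωC) = 170.0 Ω
X = 67.86 − 170.0 = -102.2 Ω

-102.2 Ω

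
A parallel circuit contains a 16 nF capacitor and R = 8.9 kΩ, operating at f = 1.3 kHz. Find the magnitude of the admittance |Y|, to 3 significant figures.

172 μS

ω = 2πf = 8168 rad/s
X_C = 1/(ωC) = 7650 Ω
Parallel: admittances add. Y = 1/R + jωC
Y = (0.000112 + j0.000131) S
|Y| = 0.000172 S → |Z| = 1/|Y| = 5800 Ω, ∠Z = −∠Y = -49.3°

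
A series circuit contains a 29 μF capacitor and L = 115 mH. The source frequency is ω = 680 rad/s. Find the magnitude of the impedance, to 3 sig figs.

X_L = ωL = 78.2 Ω
X_C = 1/(ωC) = 50.7 Ω
Net reactance X = X_L − X_C = 27.5 Ω
Z = j27.5 Ω
|Z| = √(0² + 27.5²) = 27.5 Ω

27.5 Ω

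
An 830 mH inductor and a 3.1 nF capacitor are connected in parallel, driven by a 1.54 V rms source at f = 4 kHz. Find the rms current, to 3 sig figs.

46.2 μA

ω = 2πf = 25130 rad/s
X_L = ωL = 20900 Ω
X_C = 1/(ωC) = 12800 Ω
Parallel: admittances add. Y = 1/(jωL) + jωC
Y = (0 + j3e-05) S
|Y| = 3e-05 S → |Z| = 1/|Y| = 33400 Ω, ∠Z = −∠Y = -90.0°
I = V/|Z| = 1.54/33400 = 46.2 μA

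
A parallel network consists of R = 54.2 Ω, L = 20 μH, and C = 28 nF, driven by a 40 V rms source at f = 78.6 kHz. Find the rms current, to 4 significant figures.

3.574 A

ω = 2πf = 493900 rad/s
X_L = ωL = 9.877 Ω
X_C = 1/(ωC) = 72.32 Ω
Parallel: admittances add. Y = 1/R + 1/(jωL) + jωC
Y = (0.01845 − j0.08742) S
|Y| = 0.08934 S → |Z| = 1/|Y| = 11.19 Ω, ∠Z = −∠Y = 78.08°
I = V/|Z| = 40/11.19 = 3.574 A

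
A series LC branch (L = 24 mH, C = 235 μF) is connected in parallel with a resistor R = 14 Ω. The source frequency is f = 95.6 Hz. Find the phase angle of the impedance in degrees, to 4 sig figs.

ω = 2πf = 600.7 rad/s
X_L = ωL = 14.42 Ω
X_C = 1/(ωC) = 7.084 Ω
Branch 1: Z₁ = R = 14.00 Ω
Branch 2 (series LC): Z₂ = j(X_L − X_C) = j7.332 Ω
Parallel: Z = Z₁Z₂/(Z₁+Z₂), |Z| = 6.495 Ω, ∠Z = 62.36°

62.36°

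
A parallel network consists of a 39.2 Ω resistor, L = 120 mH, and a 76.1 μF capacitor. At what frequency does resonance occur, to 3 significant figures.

ω₀ = 1/√(LC) = 1/√(0.12 × 7.61e-05) = 330.9 rad/s
f₀ = ω₀/(2π) = 52.7 Hz

52.7 Hz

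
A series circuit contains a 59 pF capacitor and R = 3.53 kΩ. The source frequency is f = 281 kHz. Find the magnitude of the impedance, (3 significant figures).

ω = 2πf = 1.766e+06 rad/s
X_C = 1/(ωC) = 9600 Ω
Z = 3530 − j9600 Ω
|Z| = √(3530² + 9600²) = 10200 Ω

10200 Ω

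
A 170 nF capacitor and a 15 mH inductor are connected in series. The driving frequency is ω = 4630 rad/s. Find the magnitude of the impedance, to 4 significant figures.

X_L = ωL = 69.45 Ω
X_C = 1/(ωC) = 1270 Ω
Net reactance X = X_L − X_C = -1201 Ω
Z = − j1201 Ω
|Z| = √(0² + 1201²) = 1201 Ω

1201 Ω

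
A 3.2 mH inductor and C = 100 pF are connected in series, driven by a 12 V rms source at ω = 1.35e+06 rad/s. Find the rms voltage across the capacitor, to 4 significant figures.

X_L = ωL = 4320 Ω
X_C = 1/(ωC) = 7407 Ω
Net reactance X = X_L − X_C = -3087 Ω
Z = − j3087 Ω
|Z| = √(0² + 3087²) = 3087 Ω
I = V/|Z| = 3.887 mA
V_C = I·|Z_C| = 0.003887 × 7407 = 28.79 V

28.79 V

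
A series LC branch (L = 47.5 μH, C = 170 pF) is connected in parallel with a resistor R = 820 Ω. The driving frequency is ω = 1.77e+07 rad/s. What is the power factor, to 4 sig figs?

0.5269

X_L = ωL = 840.8 Ω
X_C = 1/(ωC) = 332.3 Ω
Branch 1: Z₁ = R = 820.0 Ω
Branch 2 (series LC): Z₂ = j(X_L − X_C) = j508.4 Ω
Parallel: Z = Z₁Z₂/(Z₁+Z₂), |Z| = 432.1 Ω, ∠Z = 58.20°
cos φ = cos(58.20°) = 0.5269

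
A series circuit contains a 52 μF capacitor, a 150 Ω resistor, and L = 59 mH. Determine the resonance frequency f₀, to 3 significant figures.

90.9 Hz

ω₀ = 1/√(LC) = 1/√(0.059 × 5.2e-05) = 570.9 rad/s
f₀ = ω₀/(2π) = 90.9 Hz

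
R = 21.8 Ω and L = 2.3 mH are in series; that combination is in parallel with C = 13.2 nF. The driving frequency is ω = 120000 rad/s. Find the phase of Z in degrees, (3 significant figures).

X_L = ωL = 276 Ω
X_C = 1/(ωC) = 631 Ω
Branch 1 (R+jX_L): Z₁ = 21.8 + j276 Ω, |Z₁| = 277 Ω
Branch 2 (−jX_C): Z₂ = −j631 Ω
Parallel: Z = Z₁Z₂/(Z₁+Z₂), |Z| = 491 Ω, ∠Z = 82.0°

82.0°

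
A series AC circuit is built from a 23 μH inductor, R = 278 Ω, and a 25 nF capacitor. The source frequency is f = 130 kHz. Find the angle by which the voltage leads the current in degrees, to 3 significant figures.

ω = 2πf = 816800 rad/s
X_L = ωL = 18.8 Ω
X_C = 1/(ωC) = 49.0 Ω
Net reactance X = X_L − X_C = -30.2 Ω
Z = 278 − j30.2 Ω
|Z| = √(278² + 30.2²) = 280 Ω
∠Z = arctan(-30.2/278) = -6.20°

-6.20°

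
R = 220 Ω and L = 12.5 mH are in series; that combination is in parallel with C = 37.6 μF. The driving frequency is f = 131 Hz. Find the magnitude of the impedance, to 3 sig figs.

ω = 2πf = 823.1 rad/s
X_L = ωL = 10.3 Ω
X_C = 1/(ωC) = 32.3 Ω
Branch 1 (R+jX_L): Z₁ = 220 + j10.3 Ω, |Z₁| = 220 Ω
Branch 2 (−jX_C): Z₂ = −j32.3 Ω
Parallel: Z = Z₁Z₂/(Z₁+Z₂), |Z| = 32.2 Ω, ∠Z = -81.6°

32.2 Ω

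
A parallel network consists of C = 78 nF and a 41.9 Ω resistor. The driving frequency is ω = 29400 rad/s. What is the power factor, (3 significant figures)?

X_C = 1/(ωC) = 436 Ω
Parallel: admittances add. Y = 1/R + jωC
Y = (0.0239 + j0.00229) S
|Y| = 0.0240 S → |Z| = 1/|Y| = 41.7 Ω, ∠Z = −∠Y = -5.49°
cos φ = cos(-5.49°) = 0.995

0.995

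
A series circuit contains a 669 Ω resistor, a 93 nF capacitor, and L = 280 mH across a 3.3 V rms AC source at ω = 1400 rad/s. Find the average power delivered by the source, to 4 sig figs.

X_L = ωL = 392.0 Ω
X_C = 1/(ωC) = 7680 Ω
Net reactance X = X_L − X_C = -7288 Ω
Z = 669.0 − j7288 Ω
|Z| = √(669.0² + 7288²) = 7319 Ω
∠Z = arctan(-7288/669.0) = -84.76°
I = V/|Z| = 450.9 μA
P = VI cos φ = 3.3 × 0.0004509 × cos(-84.76°) = 136.0 μW

136.0 μW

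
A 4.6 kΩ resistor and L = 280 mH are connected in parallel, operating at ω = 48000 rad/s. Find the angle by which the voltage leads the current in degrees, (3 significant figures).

18.9°

X_L = ωL = 13400 Ω
Parallel: admittances add. Y = 1/R + 1/(jωL)
Y = (0.000217 − j7.44e-05) S
|Y| = 0.000230 S → |Z| = 1/|Y| = 4350 Ω, ∠Z = −∠Y = 18.9°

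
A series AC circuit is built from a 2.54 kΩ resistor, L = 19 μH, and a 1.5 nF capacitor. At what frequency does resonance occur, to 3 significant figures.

ω₀ = 1/√(LC) = 1/√(1.9e-05 × 1.5e-09) = 5.923e+06 rad/s
f₀ = ω₀/(2π) = 943 kHz

943 kHz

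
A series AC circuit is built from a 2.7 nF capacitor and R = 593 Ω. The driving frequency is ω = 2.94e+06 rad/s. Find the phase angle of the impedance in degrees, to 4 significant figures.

-11.99°

X_C = 1/(ωC) = 126.0 Ω
Z = 593.0 − j126.0 Ω
|Z| = √(593.0² + 126.0²) = 606.2 Ω
∠Z = arctan(-126.0/593.0) = -11.99°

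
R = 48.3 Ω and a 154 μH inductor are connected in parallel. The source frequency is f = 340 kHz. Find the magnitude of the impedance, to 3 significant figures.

ω = 2πf = 2.136e+06 rad/s
X_L = ωL = 329 Ω
Parallel: admittances add. Y = 1/R + 1/(jωL)
Y = (0.0207 − j0.00304) S
|Y| = 0.0209 S → |Z| = 1/|Y| = 47.8 Ω, ∠Z = −∠Y = 8.35°

47.8 Ω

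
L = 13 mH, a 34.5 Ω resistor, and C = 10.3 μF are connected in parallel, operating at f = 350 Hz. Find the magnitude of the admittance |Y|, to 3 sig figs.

ω = 2πf = 2199 rad/s
X_L = ωL = 28.6 Ω
X_C = 1/(ωC) = 44.1 Ω
Parallel: admittances add. Y = 1/R + 1/(jωL) + jωC
Y = (0.0290 − j0.0123) S
|Y| = 0.0315 S → |Z| = 1/|Y| = 31.7 Ω, ∠Z = −∠Y = 23.0°

31.5 mS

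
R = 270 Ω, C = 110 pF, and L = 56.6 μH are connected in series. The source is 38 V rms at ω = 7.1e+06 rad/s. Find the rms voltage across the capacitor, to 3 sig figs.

52.9 V

X_L = ωL = 402 Ω
X_C = 1/(ωC) = 1280 Ω
Net reactance X = X_L − X_C = -879 Ω
Z = 270 − j879 Ω
|Z| = √(270² + 879²) = 919 Ω
I = V/|Z| = 41.3 mA
V_C = I·|Z_C| = 0.0413 × 1280 = 52.9 V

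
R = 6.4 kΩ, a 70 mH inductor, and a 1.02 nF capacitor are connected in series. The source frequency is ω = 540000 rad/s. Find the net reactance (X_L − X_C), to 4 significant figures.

35980 Ω

X_L = ωL = 37800 Ω
X_C = 1/(ωC) = 1816 Ω
X = 37800 − 1816 = 35980 Ω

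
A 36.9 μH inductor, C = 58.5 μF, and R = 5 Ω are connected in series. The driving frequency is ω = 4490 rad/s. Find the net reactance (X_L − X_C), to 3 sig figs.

-3.64 Ω

X_L = ωL = 0.166 Ω
X_C = 1/(ωC) = 3.81 Ω
X = 0.166 − 3.81 = -3.64 Ω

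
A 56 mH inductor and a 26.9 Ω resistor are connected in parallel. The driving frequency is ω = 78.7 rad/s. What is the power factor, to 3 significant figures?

0.162

X_L = ωL = 4.41 Ω
Parallel: admittances add. Y = 1/R + 1/(jωL)
Y = (0.0372 − j0.227) S
|Y| = 0.230 S → |Z| = 1/|Y| = 4.35 Ω, ∠Z = −∠Y = 80.7°
cos φ = cos(80.7°) = 0.162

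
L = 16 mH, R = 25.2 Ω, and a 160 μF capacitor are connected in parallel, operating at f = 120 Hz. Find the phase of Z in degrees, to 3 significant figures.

-43.6°

ω = 2πf = 754.0 rad/s
X_L = ωL = 12.1 Ω
X_C = 1/(ωC) = 8.29 Ω
Parallel: admittances add. Y = 1/R + 1/(jωL) + jωC
Y = (0.0397 + j0.0377) S
|Y| = 0.0548 S → |Z| = 1/|Y| = 18.3 Ω, ∠Z = −∠Y = -43.6°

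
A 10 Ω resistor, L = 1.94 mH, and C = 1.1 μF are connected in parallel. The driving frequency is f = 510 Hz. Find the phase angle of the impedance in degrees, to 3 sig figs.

57.6°

ω = 2πf = 3204 rad/s
X_L = ωL = 6.22 Ω
X_C = 1/(ωC) = 284 Ω
Parallel: admittances add. Y = 1/R + 1/(jωL) + jωC
Y = (0.100 − j0.157) S
|Y| = 0.186 S → |Z| = 1/|Y| = 5.36 Ω, ∠Z = −∠Y = 57.6°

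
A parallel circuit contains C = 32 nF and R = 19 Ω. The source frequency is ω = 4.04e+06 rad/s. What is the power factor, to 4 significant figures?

X_C = 1/(ωC) = 7.735 Ω
Parallel: admittances add. Y = 1/R + jωC
Y = (0.05263 + j0.1293) S
|Y| = 0.1396 S → |Z| = 1/|Y| = 7.164 Ω, ∠Z = −∠Y = -67.85°
cos φ = cos(-67.85°) = 0.3771

0.3771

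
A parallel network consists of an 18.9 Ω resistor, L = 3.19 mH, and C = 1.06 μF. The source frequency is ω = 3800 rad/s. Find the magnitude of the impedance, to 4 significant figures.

10.57 Ω

X_L = ωL = 12.12 Ω
X_C = 1/(ωC) = 248.3 Ω
Parallel: admittances add. Y = 1/R + 1/(jωL) + jωC
Y = (0.05291 − j0.07847) S
|Y| = 0.09464 S → |Z| = 1/|Y| = 10.57 Ω, ∠Z = −∠Y = 56.01°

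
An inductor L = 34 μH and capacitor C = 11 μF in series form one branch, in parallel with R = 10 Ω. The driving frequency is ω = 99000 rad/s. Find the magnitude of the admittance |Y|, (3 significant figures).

X_L = ωL = 3.37 Ω
X_C = 1/(ωC) = 0.918 Ω
Branch 1: Z₁ = R = 10.0 Ω
Branch 2 (series LC): Z₂ = j(X_L − X_C) = j2.45 Ω
Parallel: Z = Z₁Z₂/(Z₁+Z₂), |Z| = 2.38 Ω, ∠Z = 76.2°
|Y| = 1/|Z| = 421 mS

421 mS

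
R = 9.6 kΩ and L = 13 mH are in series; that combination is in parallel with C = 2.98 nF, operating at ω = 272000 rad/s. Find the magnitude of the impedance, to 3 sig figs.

1280 Ω

X_L = ωL = 3540 Ω
X_C = 1/(ωC) = 1230 Ω
Branch 1 (R+jX_L): Z₁ = 9600 + j3540 Ω, |Z₁| = 10200 Ω
Branch 2 (−jX_C): Z₂ = −j1230 Ω
Parallel: Z = Z₁Z₂/(Z₁+Z₂), |Z| = 1280 Ω, ∠Z = -83.3°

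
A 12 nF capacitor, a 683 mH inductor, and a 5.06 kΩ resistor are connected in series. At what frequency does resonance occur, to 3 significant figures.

ω₀ = 1/√(LC) = 1/√(0.683 × 1.2e-08) = 11050 rad/s
f₀ = ω₀/(2π) = 1.76 kHz

1.76 kHz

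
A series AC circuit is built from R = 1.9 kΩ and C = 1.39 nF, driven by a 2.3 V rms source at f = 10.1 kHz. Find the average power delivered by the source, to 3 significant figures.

ω = 2πf = 63460 rad/s
X_C = 1/(ωC) = 11300 Ω
Z = 1900 − j11300 Ω
|Z| = √(1900² + 11300²) = 11500 Ω
∠Z = arctan(-11300/1900) = -80.5°
I = V/|Z| = 200 μA
P = VI cos φ = 2.3 × 0.000200 × cos(-80.5°) = 76.1 μW

76.1 μW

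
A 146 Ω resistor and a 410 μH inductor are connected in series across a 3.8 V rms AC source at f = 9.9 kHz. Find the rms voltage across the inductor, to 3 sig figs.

ω = 2πf = 62200 rad/s
X_L = ωL = 25.5 Ω
Z = 146 + j25.5 Ω
|Z| = √(146² + 25.5²) = 148 Ω
I = V/|Z| = 25.6 mA
V_L = I·|Z_L| = 0.0256 × 25.5 = 0.654 V

0.654 V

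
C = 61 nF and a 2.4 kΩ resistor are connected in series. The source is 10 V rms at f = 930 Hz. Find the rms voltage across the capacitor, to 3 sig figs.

7.60 V

ω = 2πf = 5843 rad/s
X_C = 1/(ωC) = 2810 Ω
Z = 2400 − j2810 Ω
|Z| = √(2400² + 2810²) = 3690 Ω
I = V/|Z| = 2.71 mA
V_C = I·|Z_C| = 0.00271 × 2810 = 7.60 V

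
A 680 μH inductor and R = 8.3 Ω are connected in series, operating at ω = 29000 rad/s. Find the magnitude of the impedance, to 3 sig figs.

X_L = ωL = 19.7 Ω
Z = 8.30 + j19.7 Ω
|Z| = √(8.30² + 19.7²) = 21.4 Ω

21.4 Ω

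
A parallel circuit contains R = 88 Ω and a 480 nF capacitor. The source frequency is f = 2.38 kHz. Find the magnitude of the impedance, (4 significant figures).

ω = 2πf = 14950 rad/s
X_C = 1/(ωC) = 139.3 Ω
Parallel: admittances add. Y = 1/R + jωC
Y = (0.01136 + j0.007178) S
|Y| = 0.01344 S → |Z| = 1/|Y| = 74.40 Ω, ∠Z = −∠Y = -32.28°

74.40 Ω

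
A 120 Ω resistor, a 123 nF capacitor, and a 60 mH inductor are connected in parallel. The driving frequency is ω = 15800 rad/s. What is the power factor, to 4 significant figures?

0.9944

X_L = ωL = 948.0 Ω
X_C = 1/(ωC) = 514.6 Ω
Parallel: admittances add. Y = 1/R + 1/(jωL) + jωC
Y = (0.008333 + j0.0008885) S
|Y| = 0.008381 S → |Z| = 1/|Y| = 119.3 Ω, ∠Z = −∠Y = -6.086°
cos φ = cos(-6.086°) = 0.9944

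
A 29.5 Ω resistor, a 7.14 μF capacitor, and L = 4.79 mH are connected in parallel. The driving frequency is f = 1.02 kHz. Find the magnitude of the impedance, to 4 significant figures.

27.49 Ω

ω = 2πf = 6409 rad/s
X_L = ωL = 30.70 Ω
X_C = 1/(ωC) = 21.85 Ω
Parallel: admittances add. Y = 1/R + 1/(jωL) + jωC
Y = (0.03390 + j0.01318) S
|Y| = 0.03637 S → |Z| = 1/|Y| = 27.49 Ω, ∠Z = −∠Y = -21.25°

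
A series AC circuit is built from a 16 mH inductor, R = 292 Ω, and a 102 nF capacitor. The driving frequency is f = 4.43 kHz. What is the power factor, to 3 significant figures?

0.953

ω = 2πf = 27830 rad/s
X_L = ωL = 445 Ω
X_C = 1/(ωC) = 352 Ω
Net reactance X = X_L − X_C = 93.1 Ω
Z = 292 + j93.1 Ω
|Z| = √(292² + 93.1²) = 306 Ω
∠Z = arctan(93.1/292) = 17.7°
cos φ = cos(17.7°) = 0.953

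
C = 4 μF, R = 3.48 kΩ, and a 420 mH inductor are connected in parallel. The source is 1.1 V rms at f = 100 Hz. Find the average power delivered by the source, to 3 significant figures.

ω = 2πf = 628.3 rad/s
X_L = ωL = 264 Ω
X_C = 1/(ωC) = 398 Ω
Parallel: admittances add. Y = 1/R + 1/(jωL) + jωC
Y = (0.000287 − j0.00128) S
|Y| = 0.00131 S → |Z| = 1/|Y| = 764 Ω, ∠Z = −∠Y = 77.3°
I = V/|Z| = 1.44 mA
P = VI cos φ = 1.1 × 0.00144 × cos(77.3°) = 348 μW

348 μW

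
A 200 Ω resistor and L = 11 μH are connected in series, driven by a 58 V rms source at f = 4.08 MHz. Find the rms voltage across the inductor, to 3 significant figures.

ω = 2πf = 2.564e+07 rad/s
X_L = ωL = 282 Ω
Z = 200 + j282 Ω
|Z| = √(200² + 282²) = 346 Ω
I = V/|Z| = 168 mA
V_L = I·|Z_L| = 0.168 × 282 = 47.3 V

47.3 V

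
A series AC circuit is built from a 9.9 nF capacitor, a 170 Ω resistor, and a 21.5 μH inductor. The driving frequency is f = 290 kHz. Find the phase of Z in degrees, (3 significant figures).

ω = 2πf = 1.822e+06 rad/s
X_L = ωL = 39.2 Ω
X_C = 1/(ωC) = 55.4 Ω
Net reactance X = X_L − X_C = -16.3 Ω
Z = 170 − j16.3 Ω
|Z| = √(170² + 16.3²) = 171 Ω
∠Z = arctan(-16.3/170) = -5.46°

-5.46°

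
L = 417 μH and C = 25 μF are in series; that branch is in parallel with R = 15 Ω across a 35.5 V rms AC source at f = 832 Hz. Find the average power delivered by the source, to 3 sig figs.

ω = 2πf = 5228 rad/s
X_L = ωL = 2.18 Ω
X_C = 1/(ωC) = 7.65 Ω
Branch 1: Z₁ = R = 15.0 Ω
Branch 2 (series LC): Z₂ = j(X_L − X_C) = −j5.47 Ω
Parallel: Z = Z₁Z₂/(Z₁+Z₂), |Z| = 5.14 Ω, ∠Z = -70.0°
I = V/|Z| = 6.91 A
P = VI cos φ = 35.5 × 6.91 × cos(-70.0°) = 84.0 W

84.0 W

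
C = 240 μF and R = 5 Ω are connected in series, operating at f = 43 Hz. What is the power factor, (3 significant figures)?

0.308

ω = 2πf = 270.2 rad/s
X_C = 1/(ωC) = 15.4 Ω
Z = 5.00 − j15.4 Ω
|Z| = √(5.00² + 15.4²) = 16.2 Ω
∠Z = arctan(-15.4/5.00) = -72.0°
cos φ = cos(-72.0°) = 0.308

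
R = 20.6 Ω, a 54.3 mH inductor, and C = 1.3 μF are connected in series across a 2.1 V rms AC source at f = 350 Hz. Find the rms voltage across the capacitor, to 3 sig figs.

3.18 V

ω = 2πf = 2199 rad/s
X_L = ωL = 119 Ω
X_C = 1/(ωC) = 350 Ω
Net reactance X = X_L − X_C = -230 Ω
Z = 20.6 − j230 Ω
|Z| = √(20.6² + 230²) = 231 Ω
I = V/|Z| = 9.08 mA
V_C = I·|Z_C| = 0.00908 × 350 = 3.18 V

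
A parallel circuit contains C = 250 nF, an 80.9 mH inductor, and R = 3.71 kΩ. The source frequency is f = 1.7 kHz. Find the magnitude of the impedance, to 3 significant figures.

651 Ω

ω = 2πf = 10680 rad/s
X_L = ωL = 864 Ω
X_C = 1/(ωC) = 374 Ω
Parallel: admittances add. Y = 1/R + 1/(jωL) + jωC
Y = (0.000270 + j0.00151) S
|Y| = 0.00154 S → |Z| = 1/|Y| = 651 Ω, ∠Z = −∠Y = -79.9°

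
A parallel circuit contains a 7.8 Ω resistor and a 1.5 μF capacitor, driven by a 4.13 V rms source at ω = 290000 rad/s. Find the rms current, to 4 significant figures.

X_C = 1/(ωC) = 2.299 Ω
Parallel: admittances add. Y = 1/R + jωC
Y = (0.1282 + j0.4350) S
|Y| = 0.4535 S → |Z| = 1/|Y| = 2.205 Ω, ∠Z = −∠Y = -73.58°
I = V/|Z| = 4.13/2.205 = 1.873 A

1.873 A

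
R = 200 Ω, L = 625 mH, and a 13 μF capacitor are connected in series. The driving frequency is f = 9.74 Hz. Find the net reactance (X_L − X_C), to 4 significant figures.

ω = 2πf = 61.20 rad/s
X_L = ωL = 38.25 Ω
X_C = 1/(ωC) = 1257 Ω
X = 38.25 − 1257 = -1219 Ω

-1219 Ω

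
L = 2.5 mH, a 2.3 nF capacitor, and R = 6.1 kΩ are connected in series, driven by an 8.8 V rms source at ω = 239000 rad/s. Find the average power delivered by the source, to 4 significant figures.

X_L = ωL = 597.5 Ω
X_C = 1/(ωC) = 1819 Ω
Net reactance X = X_L − X_C = -1222 Ω
Z = 6100 − j1222 Ω
|Z| = √(6100² + 1222²) = 6221 Ω
∠Z = arctan(-1222/6100) = -11.33°
I = V/|Z| = 1.415 mA
P = VI cos φ = 8.8 × 0.001415 × cos(-11.33°) = 12.21 mW

12.21 mW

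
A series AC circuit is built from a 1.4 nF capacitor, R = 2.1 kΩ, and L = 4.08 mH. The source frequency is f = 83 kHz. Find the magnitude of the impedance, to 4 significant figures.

2233 Ω

ω = 2πf = 521500 rad/s
X_L = ωL = 2128 Ω
X_C = 1/(ωC) = 1370 Ω
Net reactance X = X_L − X_C = 758.1 Ω
Z = 2100 + j758.1 Ω
|Z| = √(2100² + 758.1²) = 2233 Ω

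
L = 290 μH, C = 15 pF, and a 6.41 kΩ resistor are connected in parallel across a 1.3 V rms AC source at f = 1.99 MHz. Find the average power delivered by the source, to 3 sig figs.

ω = 2πf = 1.25e+07 rad/s
X_L = ωL = 3630 Ω
X_C = 1/(ωC) = 5330 Ω
Parallel: admittances add. Y = 1/R + 1/(jωL) + jωC
Y = (0.000156 − j8.82e-05) S
|Y| = 0.000179 S → |Z| = 1/|Y| = 5580 Ω, ∠Z = −∠Y = 29.5°
I = V/|Z| = 233 μA
P = VI cos φ = 1.3 × 0.000233 × cos(29.5°) = 264 μW

264 μW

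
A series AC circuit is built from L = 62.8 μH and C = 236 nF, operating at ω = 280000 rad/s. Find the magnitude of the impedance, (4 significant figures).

2.451 Ω

X_L = ωL = 17.58 Ω
X_C = 1/(ωC) = 15.13 Ω
Net reactance X = X_L − X_C = 2.451 Ω
Z = j2.451 Ω
|Z| = √(0² + 2.451²) = 2.451 Ω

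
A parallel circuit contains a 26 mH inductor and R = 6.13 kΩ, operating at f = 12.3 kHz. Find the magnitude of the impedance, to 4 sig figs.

ω = 2πf = 77280 rad/s
X_L = ωL = 2009 Ω
Parallel: admittances add. Y = 1/R + 1/(jωL)
Y = (0.0001631 − j0.0004977) S
|Y| = 0.0005237 S → |Z| = 1/|Y| = 1909 Ω, ∠Z = −∠Y = 71.85°

1909 Ω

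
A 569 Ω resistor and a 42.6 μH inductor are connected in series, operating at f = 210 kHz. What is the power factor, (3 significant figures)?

0.995

ω = 2πf = 1.319e+06 rad/s
X_L = ωL = 56.2 Ω
Z = 569 + j56.2 Ω
|Z| = √(569² + 56.2²) = 572 Ω
∠Z = arctan(56.2/569) = 5.64°
cos φ = cos(5.64°) = 0.995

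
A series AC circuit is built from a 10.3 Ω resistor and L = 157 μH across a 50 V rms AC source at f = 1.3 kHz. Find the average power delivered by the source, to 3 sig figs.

239 W

ω = 2πf = 8168 rad/s
X_L = ωL = 1.28 Ω
Z = 10.3 + j1.28 Ω
|Z| = √(10.3² + 1.28²) = 10.4 Ω
∠Z = arctan(1.28/10.3) = 7.10°
I = V/|Z| = 4.82 A
P = VI cos φ = 50 × 4.82 × cos(7.10°) = 239 W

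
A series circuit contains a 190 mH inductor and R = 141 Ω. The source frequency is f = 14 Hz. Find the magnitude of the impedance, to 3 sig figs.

142 Ω

ω = 2πf = 87.96 rad/s
X_L = ωL = 16.7 Ω
Z = 141 + j16.7 Ω
|Z| = √(141² + 16.7²) = 142 Ω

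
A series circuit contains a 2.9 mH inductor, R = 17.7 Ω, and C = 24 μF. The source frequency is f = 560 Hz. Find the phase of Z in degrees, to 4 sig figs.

-5.287°

ω = 2πf = 3519 rad/s
X_L = ωL = 10.20 Ω
X_C = 1/(ωC) = 11.84 Ω
Net reactance X = X_L − X_C = -1.638 Ω
Z = 17.70 − j1.638 Ω
|Z| = √(17.70² + 1.638²) = 17.78 Ω
∠Z = arctan(-1.638/17.70) = -5.287°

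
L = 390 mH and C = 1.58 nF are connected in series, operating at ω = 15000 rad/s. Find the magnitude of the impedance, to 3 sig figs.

X_L = ωL = 5850 Ω
X_C = 1/(ωC) = 42200 Ω
Net reactance X = X_L − X_C = -36300 Ω
Z = − j36300 Ω
|Z| = √(0² + 36300²) = 36300 Ω

36300 Ω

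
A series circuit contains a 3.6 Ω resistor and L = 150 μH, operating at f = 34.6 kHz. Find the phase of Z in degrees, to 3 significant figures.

ω = 2πf = 217400 rad/s
X_L = ωL = 32.6 Ω
Z = 3.60 + j32.6 Ω
|Z| = √(3.60² + 32.6²) = 32.8 Ω
∠Z = arctan(32.6/3.60) = 83.7°

83.7°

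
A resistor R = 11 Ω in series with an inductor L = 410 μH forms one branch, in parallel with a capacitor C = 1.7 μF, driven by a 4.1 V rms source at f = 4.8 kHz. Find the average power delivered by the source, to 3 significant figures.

675 mW

ω = 2πf = 30160 rad/s
X_L = ωL = 12.4 Ω
X_C = 1/(ωC) = 19.5 Ω
Branch 1 (R+jX_L): Z₁ = 11.0 + j12.4 Ω, |Z₁| = 16.5 Ω
Branch 2 (−jX_C): Z₂ = −j19.5 Ω
Parallel: Z = Z₁Z₂/(Z₁+Z₂), |Z| = 24.6 Ω, ∠Z = -8.67°
I = V/|Z| = 167 mA
P = VI cos φ = 4.1 × 0.167 × cos(-8.67°) = 675 mW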